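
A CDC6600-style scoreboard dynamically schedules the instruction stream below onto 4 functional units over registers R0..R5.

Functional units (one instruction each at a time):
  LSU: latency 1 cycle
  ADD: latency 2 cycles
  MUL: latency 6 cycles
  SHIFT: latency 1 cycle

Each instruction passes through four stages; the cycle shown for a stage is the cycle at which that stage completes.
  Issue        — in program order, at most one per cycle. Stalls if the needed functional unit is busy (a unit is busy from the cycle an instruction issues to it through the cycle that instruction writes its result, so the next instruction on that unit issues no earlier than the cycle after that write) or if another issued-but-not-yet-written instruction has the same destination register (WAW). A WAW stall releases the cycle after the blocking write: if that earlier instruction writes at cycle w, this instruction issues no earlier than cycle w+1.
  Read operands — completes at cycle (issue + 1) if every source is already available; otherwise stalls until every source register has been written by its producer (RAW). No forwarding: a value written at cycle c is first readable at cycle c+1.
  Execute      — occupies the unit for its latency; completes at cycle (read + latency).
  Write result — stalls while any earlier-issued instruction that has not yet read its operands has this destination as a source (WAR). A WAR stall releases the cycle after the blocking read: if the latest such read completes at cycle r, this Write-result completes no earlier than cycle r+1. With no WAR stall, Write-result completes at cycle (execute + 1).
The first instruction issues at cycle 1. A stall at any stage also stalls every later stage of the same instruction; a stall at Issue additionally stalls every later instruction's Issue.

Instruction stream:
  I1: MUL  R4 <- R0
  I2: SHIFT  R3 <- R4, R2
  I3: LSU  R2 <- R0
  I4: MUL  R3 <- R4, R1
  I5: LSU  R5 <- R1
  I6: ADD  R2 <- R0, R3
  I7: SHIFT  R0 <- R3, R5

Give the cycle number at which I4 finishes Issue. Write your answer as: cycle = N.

cycle 1: I1 issues→MUL
cycle 2: I1 reads; I2 issues→SHIFT
cycle 3: I3 issues→LSU
cycle 4: I3 reads
cycle 5: I3 exec-done
cycle 8: I1 exec-done
cycle 9: I1 writes R4
cycle 10: I2 reads
cycle 11: I2 exec-done; I3 writes R2
cycle 12: I2 writes R3
cycle 13: I4 issues→MUL
cycle 14: I4 reads; I5 issues→LSU
cycle 15: I5 reads; I6 issues→ADD
cycle 16: I5 exec-done; I7 issues→SHIFT
cycle 17: I5 writes R5
cycle 20: I4 exec-done
cycle 21: I4 writes R3
cycle 22: I6 reads; I7 reads
cycle 23: I7 exec-done
cycle 24: I6 exec-done; I7 writes R0
cycle 25: I6 writes R2

cycle = 13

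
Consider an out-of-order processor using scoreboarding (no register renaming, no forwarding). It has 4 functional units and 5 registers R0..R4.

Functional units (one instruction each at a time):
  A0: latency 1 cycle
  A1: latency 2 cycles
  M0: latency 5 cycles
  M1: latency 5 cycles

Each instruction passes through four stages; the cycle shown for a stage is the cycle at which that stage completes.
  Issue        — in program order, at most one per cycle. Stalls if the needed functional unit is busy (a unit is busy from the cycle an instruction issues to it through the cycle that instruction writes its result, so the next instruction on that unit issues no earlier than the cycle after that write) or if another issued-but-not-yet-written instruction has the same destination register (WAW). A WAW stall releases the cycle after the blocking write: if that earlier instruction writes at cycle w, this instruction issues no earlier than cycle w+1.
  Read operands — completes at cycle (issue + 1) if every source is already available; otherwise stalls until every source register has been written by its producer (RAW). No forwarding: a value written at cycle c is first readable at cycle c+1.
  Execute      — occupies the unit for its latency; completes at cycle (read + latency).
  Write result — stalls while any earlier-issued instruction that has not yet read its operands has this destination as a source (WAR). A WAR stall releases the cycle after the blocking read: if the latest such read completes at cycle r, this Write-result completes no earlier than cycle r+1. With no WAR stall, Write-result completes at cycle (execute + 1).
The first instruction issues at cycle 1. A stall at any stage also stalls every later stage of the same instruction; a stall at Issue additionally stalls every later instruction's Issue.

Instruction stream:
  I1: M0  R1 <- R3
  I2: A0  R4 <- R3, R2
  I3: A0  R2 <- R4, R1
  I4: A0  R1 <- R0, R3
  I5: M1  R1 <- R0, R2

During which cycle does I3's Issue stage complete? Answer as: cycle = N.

cycle = 6

c1: I1 dispatched to M0
c2: I1 operands ready · I2 dispatched to A0
c3: I2 operands ready
c4: I2 complete
c5: R4←I2
c6: I3 dispatched to A0
c7: I1 complete
c8: R1←I1
c9: I3 operands ready
c10: I3 complete
c11: R2←I3
c12: I4 dispatched to A0
c13: I4 operands ready
c14: I4 complete
c15: R1←I4
c16: I5 dispatched to M1
c17: I5 operands ready
c22: I5 complete
c23: R1←I5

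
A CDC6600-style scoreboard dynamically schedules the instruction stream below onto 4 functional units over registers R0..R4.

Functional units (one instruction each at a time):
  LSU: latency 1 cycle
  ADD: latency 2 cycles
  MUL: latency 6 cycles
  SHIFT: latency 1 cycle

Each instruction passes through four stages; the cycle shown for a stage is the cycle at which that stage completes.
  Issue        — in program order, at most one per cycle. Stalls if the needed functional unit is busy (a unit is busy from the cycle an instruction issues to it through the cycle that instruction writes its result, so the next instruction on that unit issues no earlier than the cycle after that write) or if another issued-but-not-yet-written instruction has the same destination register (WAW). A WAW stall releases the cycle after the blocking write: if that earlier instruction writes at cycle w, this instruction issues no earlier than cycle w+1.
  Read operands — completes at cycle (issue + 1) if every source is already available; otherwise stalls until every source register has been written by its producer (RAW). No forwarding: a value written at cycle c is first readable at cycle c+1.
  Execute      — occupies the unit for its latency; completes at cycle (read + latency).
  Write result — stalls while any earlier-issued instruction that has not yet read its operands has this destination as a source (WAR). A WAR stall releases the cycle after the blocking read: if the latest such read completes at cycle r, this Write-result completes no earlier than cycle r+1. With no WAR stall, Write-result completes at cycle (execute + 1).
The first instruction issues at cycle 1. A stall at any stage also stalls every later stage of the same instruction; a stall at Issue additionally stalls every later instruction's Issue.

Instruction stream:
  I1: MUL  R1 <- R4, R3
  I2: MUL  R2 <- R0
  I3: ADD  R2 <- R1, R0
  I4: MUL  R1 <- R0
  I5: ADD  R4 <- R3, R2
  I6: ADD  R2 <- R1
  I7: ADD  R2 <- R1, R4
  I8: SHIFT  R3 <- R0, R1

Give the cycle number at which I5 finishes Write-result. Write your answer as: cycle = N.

I1: IS=1 RO=2 EX=8 WR=9
I2: IS=10 RO=11 EX=17 WR=18  [struct: MUL busy until I1 writes@9]
I3: IS=19 RO=20 EX=22 WR=23  [WAW R2: wait I2 write@18]
I4: IS=20 RO=21 EX=27 WR=28
I5: IS=24 RO=25 EX=27 WR=28  [struct: ADD busy until I3 writes@23]
I6: IS=29 RO=30 EX=32 WR=33  [struct: ADD busy until I5 writes@28]
I7: IS=34 RO=35 EX=37 WR=38  [struct: ADD busy until I6 writes@33]
I8: IS=35 RO=36 EX=37 WR=38

cycle = 28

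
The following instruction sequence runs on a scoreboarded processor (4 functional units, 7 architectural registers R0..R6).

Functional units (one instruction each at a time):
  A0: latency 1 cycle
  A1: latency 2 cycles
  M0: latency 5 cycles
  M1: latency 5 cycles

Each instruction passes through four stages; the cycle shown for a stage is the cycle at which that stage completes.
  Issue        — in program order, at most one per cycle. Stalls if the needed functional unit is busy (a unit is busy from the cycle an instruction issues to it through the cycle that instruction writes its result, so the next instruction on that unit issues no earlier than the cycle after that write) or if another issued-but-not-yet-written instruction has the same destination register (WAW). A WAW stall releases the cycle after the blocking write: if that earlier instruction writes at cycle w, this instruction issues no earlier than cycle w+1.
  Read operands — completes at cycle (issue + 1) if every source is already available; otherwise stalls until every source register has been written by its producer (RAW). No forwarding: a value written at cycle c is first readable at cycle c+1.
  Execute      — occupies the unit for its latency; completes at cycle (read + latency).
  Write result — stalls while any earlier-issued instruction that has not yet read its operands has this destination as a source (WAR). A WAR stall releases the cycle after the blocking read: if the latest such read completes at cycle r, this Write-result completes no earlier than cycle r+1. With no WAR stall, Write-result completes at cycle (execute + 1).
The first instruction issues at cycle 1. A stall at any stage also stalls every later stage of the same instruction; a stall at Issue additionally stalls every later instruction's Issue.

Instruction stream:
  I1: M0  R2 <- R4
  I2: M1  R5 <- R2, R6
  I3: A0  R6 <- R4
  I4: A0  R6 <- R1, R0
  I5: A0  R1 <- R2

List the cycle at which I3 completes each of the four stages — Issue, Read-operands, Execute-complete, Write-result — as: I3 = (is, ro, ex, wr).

I3 = (3, 4, 5, 10)

I1  is:1  ro:2  ex:7  wr:8
I2  is:2  ro:9  ex:14  wr:15  — RAW R2: wait I1 write@8
I3  is:3  ro:4  ex:5  wr:10  — WAR R6: wait I2 read@9
I4  is:11  ro:12  ex:13  wr:14  — struct: A0 busy until I3 writes@10
I5  is:15  ro:16  ex:17  wr:18  — struct: A0 busy until I4 writes@14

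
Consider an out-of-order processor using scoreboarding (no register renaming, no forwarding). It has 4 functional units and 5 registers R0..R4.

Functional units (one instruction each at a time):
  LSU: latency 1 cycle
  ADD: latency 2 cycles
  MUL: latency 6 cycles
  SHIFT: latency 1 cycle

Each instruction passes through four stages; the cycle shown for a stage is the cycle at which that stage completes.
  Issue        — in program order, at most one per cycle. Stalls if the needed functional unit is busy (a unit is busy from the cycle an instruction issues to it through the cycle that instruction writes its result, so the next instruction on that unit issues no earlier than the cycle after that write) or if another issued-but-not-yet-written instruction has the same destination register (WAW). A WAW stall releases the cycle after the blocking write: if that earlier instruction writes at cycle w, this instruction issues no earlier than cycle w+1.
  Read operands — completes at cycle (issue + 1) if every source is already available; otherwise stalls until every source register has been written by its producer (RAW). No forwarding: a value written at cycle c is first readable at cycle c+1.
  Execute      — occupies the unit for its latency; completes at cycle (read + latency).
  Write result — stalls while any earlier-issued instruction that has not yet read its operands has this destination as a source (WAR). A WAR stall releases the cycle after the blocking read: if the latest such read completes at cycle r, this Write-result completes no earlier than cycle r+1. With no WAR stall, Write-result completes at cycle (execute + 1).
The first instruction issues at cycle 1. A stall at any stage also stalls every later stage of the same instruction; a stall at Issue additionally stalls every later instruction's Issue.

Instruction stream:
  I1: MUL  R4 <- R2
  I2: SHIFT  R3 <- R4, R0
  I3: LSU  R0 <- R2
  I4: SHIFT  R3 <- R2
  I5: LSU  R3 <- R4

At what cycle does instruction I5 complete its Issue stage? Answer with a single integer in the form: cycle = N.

I1 -> (1, 2, 8, 9)
I2 -> (2, 10, 11, 12)  // RAW R4: wait I1 write@9
I3 -> (3, 4, 5, 11)  // WAR R0: wait I2 read@10
I4 -> (13, 14, 15, 16)  // struct: SHIFT busy until I2 writes@12
I5 -> (17, 18, 19, 20)  // WAW R3: wait I4 write@16

cycle = 17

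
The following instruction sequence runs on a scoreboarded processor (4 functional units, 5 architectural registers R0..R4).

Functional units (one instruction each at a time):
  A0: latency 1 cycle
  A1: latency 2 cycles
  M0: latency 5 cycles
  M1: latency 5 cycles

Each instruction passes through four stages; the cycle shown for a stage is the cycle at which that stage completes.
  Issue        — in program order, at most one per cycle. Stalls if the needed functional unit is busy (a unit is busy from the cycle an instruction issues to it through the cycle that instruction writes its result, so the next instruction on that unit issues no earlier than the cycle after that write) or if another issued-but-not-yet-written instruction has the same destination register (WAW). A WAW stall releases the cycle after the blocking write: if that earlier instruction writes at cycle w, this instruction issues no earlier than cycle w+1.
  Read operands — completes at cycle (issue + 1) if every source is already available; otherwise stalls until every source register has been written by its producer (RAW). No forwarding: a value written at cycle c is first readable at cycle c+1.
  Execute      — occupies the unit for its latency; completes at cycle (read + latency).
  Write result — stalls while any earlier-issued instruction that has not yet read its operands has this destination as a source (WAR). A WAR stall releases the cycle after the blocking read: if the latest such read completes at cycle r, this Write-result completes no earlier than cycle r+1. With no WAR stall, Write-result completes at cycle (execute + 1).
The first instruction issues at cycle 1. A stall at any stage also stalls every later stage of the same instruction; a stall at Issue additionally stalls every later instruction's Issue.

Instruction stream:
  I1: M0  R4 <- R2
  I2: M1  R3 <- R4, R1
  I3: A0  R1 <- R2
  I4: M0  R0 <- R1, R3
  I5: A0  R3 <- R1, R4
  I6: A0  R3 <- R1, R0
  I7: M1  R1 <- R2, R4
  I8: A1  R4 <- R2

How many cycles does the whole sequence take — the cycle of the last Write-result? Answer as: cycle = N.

I1  is:1  ro:2  ex:7  wr:8
I2  is:2  ro:9  ex:14  wr:15  — RAW R4: wait I1 write@8
I3  is:3  ro:4  ex:5  wr:10  — WAR R1: wait I2 read@9
I4  is:9  ro:16  ex:21  wr:22  — struct: M0 busy until I1 writes@8, RAW R3: wait I2 write@15
I5  is:16  ro:17  ex:18  wr:19  — WAW R3: wait I2 write@15
I6  is:20  ro:23  ex:24  wr:25  — struct: A0 busy until I5 writes@19, RAW R0: wait I4 write@22
I7  is:21  ro:22  ex:27  wr:28
I8  is:22  ro:23  ex:25  wr:26

cycle = 28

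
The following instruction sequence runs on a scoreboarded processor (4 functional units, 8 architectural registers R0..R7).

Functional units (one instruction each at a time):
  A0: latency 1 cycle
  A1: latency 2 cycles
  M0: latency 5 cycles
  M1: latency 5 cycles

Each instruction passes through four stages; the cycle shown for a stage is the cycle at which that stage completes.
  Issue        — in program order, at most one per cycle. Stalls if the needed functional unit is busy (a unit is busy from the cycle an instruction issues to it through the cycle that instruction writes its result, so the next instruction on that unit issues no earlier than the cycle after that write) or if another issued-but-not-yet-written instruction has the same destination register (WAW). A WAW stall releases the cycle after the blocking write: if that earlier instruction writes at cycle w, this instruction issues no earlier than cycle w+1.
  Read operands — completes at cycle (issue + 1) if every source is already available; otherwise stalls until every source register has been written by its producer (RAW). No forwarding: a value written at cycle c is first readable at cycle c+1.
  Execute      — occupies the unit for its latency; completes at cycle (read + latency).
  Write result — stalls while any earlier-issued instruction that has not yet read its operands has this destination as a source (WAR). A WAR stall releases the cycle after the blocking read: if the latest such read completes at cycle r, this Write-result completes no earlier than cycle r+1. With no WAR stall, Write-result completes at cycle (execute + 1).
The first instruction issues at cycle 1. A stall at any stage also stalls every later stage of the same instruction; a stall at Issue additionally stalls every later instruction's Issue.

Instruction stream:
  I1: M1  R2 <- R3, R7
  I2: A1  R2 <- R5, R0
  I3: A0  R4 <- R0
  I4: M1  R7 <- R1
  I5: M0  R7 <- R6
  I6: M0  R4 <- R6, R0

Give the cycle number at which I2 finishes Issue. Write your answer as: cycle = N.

cycle = 9

I1 -> (1, 2, 7, 8)
I2 -> (9, 10, 12, 13)  // WAW R2: wait I1 write@8
I3 -> (10, 11, 12, 13)
I4 -> (11, 12, 17, 18)
I5 -> (19, 20, 25, 26)  // WAW R7: wait I4 write@18
I6 -> (27, 28, 33, 34)  // struct: M0 busy until I5 writes@26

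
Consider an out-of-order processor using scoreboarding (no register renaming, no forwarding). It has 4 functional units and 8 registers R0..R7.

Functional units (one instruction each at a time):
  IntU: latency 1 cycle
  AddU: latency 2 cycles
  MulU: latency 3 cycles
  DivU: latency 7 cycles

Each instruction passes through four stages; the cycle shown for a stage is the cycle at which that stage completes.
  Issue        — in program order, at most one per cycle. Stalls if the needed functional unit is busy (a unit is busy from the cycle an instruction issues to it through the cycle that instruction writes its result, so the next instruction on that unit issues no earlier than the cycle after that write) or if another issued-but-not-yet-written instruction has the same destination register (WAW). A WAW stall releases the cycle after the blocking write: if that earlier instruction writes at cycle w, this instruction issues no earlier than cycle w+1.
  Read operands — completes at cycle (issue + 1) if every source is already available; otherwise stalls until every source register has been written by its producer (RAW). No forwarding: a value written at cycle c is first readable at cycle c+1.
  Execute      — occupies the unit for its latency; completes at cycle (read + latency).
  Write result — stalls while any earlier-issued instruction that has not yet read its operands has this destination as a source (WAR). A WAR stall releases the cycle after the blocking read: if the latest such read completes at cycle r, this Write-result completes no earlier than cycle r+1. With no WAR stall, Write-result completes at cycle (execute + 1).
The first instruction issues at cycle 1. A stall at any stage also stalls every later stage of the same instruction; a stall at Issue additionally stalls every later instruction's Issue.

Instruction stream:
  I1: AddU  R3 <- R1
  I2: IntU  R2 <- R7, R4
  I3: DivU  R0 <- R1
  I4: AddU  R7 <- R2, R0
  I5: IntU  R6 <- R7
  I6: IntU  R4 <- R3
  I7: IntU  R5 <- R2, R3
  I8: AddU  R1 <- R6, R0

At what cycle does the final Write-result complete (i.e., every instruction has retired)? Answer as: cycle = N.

t=1  I1 dispatched to AddU
t=2  I1 operands ready; I2 dispatched to IntU
t=3  I2 operands ready; I3 dispatched to DivU
t=4  I1 complete; I2 complete; I3 operands ready
t=5  R3←I1; R2←I2
t=6  I4 dispatched to AddU
t=7  I5 dispatched to IntU
t=11  I3 complete
t=12  R0←I3
t=13  I4 operands ready
t=15  I4 complete
t=16  R7←I4
t=17  I5 operands ready
t=18  I5 complete
t=19  R6←I5
t=20  I6 dispatched to IntU
t=21  I6 operands ready
t=22  I6 complete
t=23  R4←I6
t=24  I7 dispatched to IntU
t=25  I7 operands ready; I8 dispatched to AddU
t=26  I7 complete; I8 operands ready
t=27  R5←I7
t=28  I8 complete
t=29  R1←I8

cycle = 29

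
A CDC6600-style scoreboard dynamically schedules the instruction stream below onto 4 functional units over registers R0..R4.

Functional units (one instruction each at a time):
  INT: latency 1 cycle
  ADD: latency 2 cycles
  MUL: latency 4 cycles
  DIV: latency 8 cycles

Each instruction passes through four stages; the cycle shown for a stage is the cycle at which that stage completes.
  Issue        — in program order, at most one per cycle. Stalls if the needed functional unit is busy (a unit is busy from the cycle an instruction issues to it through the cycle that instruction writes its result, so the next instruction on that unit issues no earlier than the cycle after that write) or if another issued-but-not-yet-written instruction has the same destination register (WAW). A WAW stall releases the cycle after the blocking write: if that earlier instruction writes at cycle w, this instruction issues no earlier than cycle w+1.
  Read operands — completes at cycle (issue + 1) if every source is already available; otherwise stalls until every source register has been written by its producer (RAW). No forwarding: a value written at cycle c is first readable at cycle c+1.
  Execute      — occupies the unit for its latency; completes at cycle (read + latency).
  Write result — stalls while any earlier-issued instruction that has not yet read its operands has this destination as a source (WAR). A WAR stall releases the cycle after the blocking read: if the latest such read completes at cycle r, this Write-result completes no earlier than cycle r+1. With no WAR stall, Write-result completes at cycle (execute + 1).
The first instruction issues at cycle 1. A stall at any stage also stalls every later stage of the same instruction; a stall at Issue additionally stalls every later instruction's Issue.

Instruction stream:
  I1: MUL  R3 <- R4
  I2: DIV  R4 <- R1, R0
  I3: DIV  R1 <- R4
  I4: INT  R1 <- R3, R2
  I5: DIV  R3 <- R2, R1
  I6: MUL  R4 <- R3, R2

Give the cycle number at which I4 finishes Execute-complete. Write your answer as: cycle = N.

cycle = 26

I1 -> (1, 2, 6, 7)
I2 -> (2, 3, 11, 12)
I3 -> (13, 14, 22, 23)  // struct: DIV busy until I2 writes@12
I4 -> (24, 25, 26, 27)  // WAW R1: wait I3 write@23
I5 -> (25, 28, 36, 37)  // RAW R1: wait I4 write@27
I6 -> (26, 38, 42, 43)  // RAW R3: wait I5 write@37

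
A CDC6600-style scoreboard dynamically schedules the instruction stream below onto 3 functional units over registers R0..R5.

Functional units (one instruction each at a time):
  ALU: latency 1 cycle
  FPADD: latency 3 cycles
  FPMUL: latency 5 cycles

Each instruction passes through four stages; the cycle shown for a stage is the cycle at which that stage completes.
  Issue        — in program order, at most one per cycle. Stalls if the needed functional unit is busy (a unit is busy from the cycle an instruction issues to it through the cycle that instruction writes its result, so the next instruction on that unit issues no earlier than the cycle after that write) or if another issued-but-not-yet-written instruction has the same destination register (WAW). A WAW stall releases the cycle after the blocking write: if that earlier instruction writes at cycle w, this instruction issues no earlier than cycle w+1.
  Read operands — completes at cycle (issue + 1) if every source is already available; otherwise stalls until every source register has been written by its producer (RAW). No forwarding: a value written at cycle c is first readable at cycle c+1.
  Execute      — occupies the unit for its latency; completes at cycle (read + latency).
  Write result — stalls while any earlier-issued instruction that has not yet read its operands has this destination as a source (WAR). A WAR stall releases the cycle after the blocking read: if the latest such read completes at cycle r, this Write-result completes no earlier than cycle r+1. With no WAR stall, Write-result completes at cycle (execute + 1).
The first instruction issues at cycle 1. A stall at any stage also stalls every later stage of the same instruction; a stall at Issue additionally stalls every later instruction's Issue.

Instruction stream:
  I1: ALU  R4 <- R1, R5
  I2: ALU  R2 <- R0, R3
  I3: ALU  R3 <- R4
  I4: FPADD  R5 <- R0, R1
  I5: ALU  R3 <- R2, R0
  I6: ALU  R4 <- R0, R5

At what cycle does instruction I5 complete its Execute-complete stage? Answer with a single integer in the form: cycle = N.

[I1] 1/2/3/4
[I2] 5/6/7/8  (struct: ALU busy until I1 writes@4)
[I3] 9/10/11/12  (struct: ALU busy until I2 writes@8)
[I4] 10/11/14/15
[I5] 13/14/15/16  (struct: ALU busy until I3 writes@12)
[I6] 17/18/19/20  (struct: ALU busy until I5 writes@16)

cycle = 15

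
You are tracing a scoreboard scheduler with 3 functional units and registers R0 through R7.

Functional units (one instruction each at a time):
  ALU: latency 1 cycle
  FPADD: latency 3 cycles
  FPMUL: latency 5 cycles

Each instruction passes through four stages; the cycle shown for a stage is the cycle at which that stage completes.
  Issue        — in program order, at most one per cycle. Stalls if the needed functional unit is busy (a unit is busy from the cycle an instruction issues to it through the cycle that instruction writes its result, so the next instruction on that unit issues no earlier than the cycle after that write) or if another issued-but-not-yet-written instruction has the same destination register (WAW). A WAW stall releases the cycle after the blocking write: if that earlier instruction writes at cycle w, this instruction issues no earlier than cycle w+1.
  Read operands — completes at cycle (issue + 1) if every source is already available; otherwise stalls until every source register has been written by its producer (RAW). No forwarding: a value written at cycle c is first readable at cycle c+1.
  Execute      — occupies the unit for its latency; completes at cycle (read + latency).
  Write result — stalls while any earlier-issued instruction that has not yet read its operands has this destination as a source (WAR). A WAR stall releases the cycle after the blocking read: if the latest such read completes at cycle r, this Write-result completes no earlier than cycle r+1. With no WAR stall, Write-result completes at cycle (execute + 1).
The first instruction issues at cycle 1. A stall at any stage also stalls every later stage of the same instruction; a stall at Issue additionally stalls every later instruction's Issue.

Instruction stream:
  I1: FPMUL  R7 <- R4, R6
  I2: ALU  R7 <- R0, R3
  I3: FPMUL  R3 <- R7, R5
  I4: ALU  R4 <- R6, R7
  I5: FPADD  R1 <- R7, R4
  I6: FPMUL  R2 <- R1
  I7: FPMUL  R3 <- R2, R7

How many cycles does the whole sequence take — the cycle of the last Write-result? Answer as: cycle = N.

cycle = 36

[I1] 1/2/7/8
[I2] 9/10/11/12  (WAW R7: wait I1 write@8)
[I3] 10/13/18/19  (RAW R7: wait I2 write@12)
[I4] 13/14/15/16  (struct: ALU busy until I2 writes@12)
[I5] 14/17/20/21  (RAW R4: wait I4 write@16)
[I6] 20/22/27/28  (struct: FPMUL busy until I3 writes@19; RAW R1: wait I5 write@21)
[I7] 29/30/35/36  (struct: FPMUL busy until I6 writes@28)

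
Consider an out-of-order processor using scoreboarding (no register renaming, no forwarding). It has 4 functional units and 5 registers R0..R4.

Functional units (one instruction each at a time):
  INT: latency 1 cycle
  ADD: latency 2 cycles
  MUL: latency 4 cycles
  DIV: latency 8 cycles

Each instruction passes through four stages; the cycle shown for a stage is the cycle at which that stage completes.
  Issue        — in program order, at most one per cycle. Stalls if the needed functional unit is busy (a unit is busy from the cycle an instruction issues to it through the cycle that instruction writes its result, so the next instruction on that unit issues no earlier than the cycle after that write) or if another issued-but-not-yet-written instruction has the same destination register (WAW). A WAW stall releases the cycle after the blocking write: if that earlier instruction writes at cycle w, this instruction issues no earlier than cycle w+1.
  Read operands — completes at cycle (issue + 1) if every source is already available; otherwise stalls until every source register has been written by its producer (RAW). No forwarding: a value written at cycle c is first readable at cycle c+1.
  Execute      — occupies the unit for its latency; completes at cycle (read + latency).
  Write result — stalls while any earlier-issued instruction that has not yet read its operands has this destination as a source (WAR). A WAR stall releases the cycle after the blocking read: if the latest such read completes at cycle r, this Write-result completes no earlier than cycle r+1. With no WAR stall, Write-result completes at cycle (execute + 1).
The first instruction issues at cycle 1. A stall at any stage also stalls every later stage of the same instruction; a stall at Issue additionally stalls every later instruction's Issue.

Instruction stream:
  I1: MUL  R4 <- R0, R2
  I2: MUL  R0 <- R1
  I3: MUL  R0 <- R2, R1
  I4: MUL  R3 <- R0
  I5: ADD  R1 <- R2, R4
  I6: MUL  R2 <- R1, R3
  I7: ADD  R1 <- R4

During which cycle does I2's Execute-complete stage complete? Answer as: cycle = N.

c1: I1 issues→MUL
c2: I1 reads
c6: I1 exec-done
c7: I1 writes R4
c8: I2 issues→MUL
c9: I2 reads
c13: I2 exec-done
c14: I2 writes R0
c15: I3 issues→MUL
c16: I3 reads
c20: I3 exec-done
c21: I3 writes R0
c22: I4 issues→MUL
c23: I4 reads · I5 issues→ADD
c24: I5 reads
c26: I5 exec-done
c27: I4 exec-done · I5 writes R1
c28: I4 writes R3
c29: I6 issues→MUL
c30: I6 reads · I7 issues→ADD
c31: I7 reads
c33: I7 exec-done
c34: I6 exec-done · I7 writes R1
c35: I6 writes R2

cycle = 13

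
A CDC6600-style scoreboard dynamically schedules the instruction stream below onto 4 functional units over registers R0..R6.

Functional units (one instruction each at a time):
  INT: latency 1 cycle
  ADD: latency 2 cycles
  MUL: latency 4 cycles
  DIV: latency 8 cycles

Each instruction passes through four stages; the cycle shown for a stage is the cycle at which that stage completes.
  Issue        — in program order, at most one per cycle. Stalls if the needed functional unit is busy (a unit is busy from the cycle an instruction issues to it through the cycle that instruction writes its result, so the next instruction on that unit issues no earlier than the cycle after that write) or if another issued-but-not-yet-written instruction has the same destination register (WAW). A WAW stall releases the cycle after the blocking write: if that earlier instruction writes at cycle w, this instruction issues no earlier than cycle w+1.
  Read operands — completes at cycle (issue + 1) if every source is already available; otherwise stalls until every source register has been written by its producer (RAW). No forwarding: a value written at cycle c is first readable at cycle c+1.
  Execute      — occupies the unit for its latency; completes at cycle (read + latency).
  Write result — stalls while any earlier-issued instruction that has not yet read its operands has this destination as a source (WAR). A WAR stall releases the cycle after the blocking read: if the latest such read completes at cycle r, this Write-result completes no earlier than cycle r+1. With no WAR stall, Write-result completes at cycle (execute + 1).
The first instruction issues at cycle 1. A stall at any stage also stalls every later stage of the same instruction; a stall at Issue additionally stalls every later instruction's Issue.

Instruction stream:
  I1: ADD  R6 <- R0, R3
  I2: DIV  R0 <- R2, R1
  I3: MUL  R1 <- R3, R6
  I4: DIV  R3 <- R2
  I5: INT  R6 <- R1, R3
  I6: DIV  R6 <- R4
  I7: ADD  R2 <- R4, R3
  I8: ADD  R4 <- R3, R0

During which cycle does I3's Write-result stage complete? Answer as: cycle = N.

1) issue 1, read 2, done 4, write 5
2) issue 2, read 3, done 11, write 12
3) issue 3, read 6, done 10, write 11  <RAW R6: wait I1 write@5>
4) issue 13, read 14, done 22, write 23  <struct: DIV busy until I2 writes@12>
5) issue 14, read 24, done 25, write 26  <RAW R3: wait I4 write@23>
6) issue 27, read 28, done 36, write 37  <WAW R6: wait I5 write@26>
7) issue 28, read 29, done 31, write 32
8) issue 33, read 34, done 36, write 37  <struct: ADD busy until I7 writes@32>

cycle = 11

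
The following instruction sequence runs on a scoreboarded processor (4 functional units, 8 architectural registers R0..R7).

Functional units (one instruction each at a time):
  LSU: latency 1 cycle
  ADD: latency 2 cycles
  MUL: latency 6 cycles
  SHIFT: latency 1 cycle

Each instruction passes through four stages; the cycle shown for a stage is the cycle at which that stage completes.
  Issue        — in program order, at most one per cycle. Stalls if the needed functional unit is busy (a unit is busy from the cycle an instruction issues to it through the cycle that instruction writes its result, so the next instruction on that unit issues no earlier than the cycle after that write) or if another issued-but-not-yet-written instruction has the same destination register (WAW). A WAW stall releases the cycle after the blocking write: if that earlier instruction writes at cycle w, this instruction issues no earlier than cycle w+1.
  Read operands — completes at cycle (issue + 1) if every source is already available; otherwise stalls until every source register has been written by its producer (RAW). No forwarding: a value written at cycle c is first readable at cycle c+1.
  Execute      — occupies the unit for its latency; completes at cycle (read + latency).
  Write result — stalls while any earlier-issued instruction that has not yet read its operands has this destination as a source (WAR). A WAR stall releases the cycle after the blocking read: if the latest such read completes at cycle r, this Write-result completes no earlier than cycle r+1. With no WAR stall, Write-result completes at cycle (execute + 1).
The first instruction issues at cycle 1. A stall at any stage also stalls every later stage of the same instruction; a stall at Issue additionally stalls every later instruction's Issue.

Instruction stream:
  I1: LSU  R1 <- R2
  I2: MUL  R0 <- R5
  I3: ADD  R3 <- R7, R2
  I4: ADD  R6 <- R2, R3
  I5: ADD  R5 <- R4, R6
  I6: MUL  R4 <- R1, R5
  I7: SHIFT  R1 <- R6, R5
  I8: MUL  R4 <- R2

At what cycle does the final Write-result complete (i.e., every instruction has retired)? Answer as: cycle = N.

cycle = 34

c1: I1 dispatched to LSU
c2: I1 operands ready; I2 dispatched to MUL
c3: I1 complete; I2 operands ready; I3 dispatched to ADD
c4: R1←I1; I3 operands ready
c6: I3 complete
c7: R3←I3
c8: I4 dispatched to ADD
c9: I2 complete; I4 operands ready
c10: R0←I2
c11: I4 complete
c12: R6←I4
c13: I5 dispatched to ADD
c14: I5 operands ready; I6 dispatched to MUL
c15: I7 dispatched to SHIFT
c16: I5 complete
c17: R5←I5
c18: I6 operands ready; I7 operands ready
c19: I7 complete
c20: R1←I7
c24: I6 complete
c25: R4←I6
c26: I8 dispatched to MUL
c27: I8 operands ready
c33: I8 complete
c34: R4←I8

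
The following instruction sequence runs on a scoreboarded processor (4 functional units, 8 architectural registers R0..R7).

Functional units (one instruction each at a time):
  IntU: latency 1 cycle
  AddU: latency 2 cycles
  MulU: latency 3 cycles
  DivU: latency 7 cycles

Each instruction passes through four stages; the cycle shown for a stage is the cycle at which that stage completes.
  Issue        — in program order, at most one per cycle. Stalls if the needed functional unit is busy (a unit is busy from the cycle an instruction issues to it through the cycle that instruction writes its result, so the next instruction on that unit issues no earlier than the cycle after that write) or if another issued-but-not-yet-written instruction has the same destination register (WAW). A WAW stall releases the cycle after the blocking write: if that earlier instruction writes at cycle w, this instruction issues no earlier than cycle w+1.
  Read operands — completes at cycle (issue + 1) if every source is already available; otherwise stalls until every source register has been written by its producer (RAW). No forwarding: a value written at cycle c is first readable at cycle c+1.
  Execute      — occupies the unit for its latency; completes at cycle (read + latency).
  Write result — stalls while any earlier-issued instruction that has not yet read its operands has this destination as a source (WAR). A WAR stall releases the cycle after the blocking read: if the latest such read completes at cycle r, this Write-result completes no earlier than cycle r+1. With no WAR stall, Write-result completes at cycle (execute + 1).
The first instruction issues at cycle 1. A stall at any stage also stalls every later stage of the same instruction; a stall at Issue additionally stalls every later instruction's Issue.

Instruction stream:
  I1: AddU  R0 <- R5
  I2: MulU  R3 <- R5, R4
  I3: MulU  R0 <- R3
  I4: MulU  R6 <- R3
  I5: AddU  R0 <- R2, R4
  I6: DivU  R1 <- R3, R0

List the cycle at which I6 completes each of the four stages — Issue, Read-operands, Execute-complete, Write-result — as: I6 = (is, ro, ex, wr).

[1] I1 dispatched to AddU
[2] I1 operands ready · I2 dispatched to MulU
[3] I2 operands ready
[4] I1 complete
[5] R0←I1
[6] I2 complete
[7] R3←I2
[8] I3 dispatched to MulU
[9] I3 operands ready
[12] I3 complete
[13] R0←I3
[14] I4 dispatched to MulU
[15] I4 operands ready · I5 dispatched to AddU
[16] I5 operands ready · I6 dispatched to DivU
[18] I4 complete · I5 complete
[19] R6←I4 · R0←I5
[20] I6 operands ready
[27] I6 complete
[28] R1←I6

I6 = (16, 20, 27, 28)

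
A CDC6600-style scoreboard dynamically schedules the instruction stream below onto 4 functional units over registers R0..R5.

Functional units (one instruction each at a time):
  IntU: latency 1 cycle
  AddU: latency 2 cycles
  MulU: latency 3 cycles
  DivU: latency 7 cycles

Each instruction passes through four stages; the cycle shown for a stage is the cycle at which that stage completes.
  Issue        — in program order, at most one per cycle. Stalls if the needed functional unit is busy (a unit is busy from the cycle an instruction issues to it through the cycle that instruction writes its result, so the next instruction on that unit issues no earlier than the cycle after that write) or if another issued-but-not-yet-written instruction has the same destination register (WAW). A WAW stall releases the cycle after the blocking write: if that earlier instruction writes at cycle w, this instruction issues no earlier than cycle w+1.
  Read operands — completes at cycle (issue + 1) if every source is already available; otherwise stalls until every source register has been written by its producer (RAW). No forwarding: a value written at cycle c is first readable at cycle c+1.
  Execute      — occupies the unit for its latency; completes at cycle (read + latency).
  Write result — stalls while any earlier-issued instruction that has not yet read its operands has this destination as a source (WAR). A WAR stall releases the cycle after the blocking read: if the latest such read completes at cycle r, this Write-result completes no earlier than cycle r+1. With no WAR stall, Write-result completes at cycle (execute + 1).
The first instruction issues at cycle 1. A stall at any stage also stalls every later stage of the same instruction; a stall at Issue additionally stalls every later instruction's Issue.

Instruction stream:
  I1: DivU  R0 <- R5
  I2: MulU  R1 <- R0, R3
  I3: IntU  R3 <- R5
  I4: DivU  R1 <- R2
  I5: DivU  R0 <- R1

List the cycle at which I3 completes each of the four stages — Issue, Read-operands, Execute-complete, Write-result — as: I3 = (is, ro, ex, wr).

t=1  I1 issues→DivU
t=2  I1 reads, I2 issues→MulU
t=3  I3 issues→IntU
t=4  I3 reads
t=5  I3 exec-done
t=9  I1 exec-done
t=10  I1 writes R0
t=11  I2 reads
t=12  I3 writes R3
t=14  I2 exec-done
t=15  I2 writes R1
t=16  I4 issues→DivU
t=17  I4 reads
t=24  I4 exec-done
t=25  I4 writes R1
t=26  I5 issues→DivU
t=27  I5 reads
t=34  I5 exec-done
t=35  I5 writes R0

I3 = (3, 4, 5, 12)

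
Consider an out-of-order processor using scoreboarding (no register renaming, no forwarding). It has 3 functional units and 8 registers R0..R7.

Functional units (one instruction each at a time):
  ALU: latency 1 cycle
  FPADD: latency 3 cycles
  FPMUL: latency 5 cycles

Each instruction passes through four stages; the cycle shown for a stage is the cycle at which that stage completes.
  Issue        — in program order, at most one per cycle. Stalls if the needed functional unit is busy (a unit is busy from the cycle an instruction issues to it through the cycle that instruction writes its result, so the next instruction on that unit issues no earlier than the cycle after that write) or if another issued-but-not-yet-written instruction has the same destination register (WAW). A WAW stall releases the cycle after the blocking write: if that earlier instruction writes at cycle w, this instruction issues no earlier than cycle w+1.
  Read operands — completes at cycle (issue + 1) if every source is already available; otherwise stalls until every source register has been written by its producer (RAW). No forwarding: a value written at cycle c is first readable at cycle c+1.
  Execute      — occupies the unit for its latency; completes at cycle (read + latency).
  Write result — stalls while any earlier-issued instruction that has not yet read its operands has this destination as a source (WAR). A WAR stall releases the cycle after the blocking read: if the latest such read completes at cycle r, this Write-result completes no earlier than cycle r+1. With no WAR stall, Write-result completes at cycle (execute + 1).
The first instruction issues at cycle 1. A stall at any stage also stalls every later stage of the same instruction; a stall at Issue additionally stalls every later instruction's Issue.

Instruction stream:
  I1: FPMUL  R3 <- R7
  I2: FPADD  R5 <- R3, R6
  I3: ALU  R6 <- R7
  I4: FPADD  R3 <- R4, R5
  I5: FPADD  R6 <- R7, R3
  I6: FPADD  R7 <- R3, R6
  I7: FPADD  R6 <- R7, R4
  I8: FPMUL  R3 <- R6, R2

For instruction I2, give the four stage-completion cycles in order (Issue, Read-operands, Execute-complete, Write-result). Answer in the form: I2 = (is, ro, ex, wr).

cycle 1: issue I1 (FPMUL)
cycle 2: I1 read-ops · issue I2 (FPADD)
cycle 3: issue I3 (ALU)
cycle 4: I3 read-ops
cycle 5: I3 finished on ALU
cycle 7: I1 finished on FPMUL
cycle 8: I1→R3
cycle 9: I2 read-ops
cycle 10: I3→R6
cycle 12: I2 finished on FPADD
cycle 13: I2→R5
cycle 14: issue I4 (FPADD)
cycle 15: I4 read-ops
cycle 18: I4 finished on FPADD
cycle 19: I4→R3
cycle 20: issue I5 (FPADD)
cycle 21: I5 read-ops
cycle 24: I5 finished on FPADD
cycle 25: I5→R6
cycle 26: issue I6 (FPADD)
cycle 27: I6 read-ops
cycle 30: I6 finished on FPADD
cycle 31: I6→R7
cycle 32: issue I7 (FPADD)
cycle 33: I7 read-ops · issue I8 (FPMUL)
cycle 36: I7 finished on FPADD
cycle 37: I7→R6
cycle 38: I8 read-ops
cycle 43: I8 finished on FPMUL
cycle 44: I8→R3

I2 = (2, 9, 12, 13)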